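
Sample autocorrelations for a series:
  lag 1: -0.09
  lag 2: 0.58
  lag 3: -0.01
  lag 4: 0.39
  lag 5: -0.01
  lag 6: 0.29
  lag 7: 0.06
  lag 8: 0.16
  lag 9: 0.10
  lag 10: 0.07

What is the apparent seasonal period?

2

The largest autocorrelation is r_2 = 0.58, with weaker echoes at lags 4 (0.39), 6 (0.29) and 8 (0.16); the remaining lags stay at or below 0.10.
The dominant spike at lag 2 indicates a seasonal period of 2.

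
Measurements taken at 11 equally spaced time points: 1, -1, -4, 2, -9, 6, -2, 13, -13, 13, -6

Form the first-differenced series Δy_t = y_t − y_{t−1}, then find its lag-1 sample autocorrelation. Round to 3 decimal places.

First differences Δy: -2, -3, 6, -11, 15, -8, 15, -26, 26, -19
Mean of differences = -0.7000
Numerator Σ(Δy_t−Δȳ)(Δy_{t+1}−Δȳ) = -2033.6900
Denominator Σ(Δy_t−Δȳ)² = 2392.1000
r_1(Δy) = -2033.6900 / 2392.1000 = -0.850

-0.850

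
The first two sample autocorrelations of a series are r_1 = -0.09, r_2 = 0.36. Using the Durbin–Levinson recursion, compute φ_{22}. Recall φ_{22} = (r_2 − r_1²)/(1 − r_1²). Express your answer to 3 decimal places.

φ_{22} = (r_2 − r_1²) / (1 − r_1²)
r_1² = (-0.09)² = 0.0081
Numerator = 0.36 − 0.0081 = 0.3519; denominator = 1 − 0.0081 = 0.9919
φ_{22} = 0.3519 / 0.9919 = 0.355

0.355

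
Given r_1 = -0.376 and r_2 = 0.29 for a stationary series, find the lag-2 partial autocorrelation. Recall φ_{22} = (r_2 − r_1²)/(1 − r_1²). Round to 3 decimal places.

0.173

φ_{22} = (r_2 − r_1²) / (1 − r_1²)
r_1² = (-0.376)² = 0.141376
Numerator = 0.29 − 0.1414 = 0.1486; denominator = 1 − 0.1414 = 0.8586
φ_{22} = 0.1486 / 0.8586 = 0.173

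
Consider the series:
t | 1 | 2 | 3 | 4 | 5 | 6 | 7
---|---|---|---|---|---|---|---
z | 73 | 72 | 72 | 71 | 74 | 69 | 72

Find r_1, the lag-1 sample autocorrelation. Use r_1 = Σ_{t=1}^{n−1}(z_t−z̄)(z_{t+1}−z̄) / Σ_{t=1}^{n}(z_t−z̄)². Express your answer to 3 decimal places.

Mean z̄ = (73 + 72 + 72 + 71 + 74 + 69 + 72)/7 = 71.8571
Deviations from mean: 1.1429, 0.1429, 0.1429, -0.8571, 2.1429, -2.8571, 0.1429
Numerator Σ_{t=1}^{6}(z_t−z̄)(z_{t+1}−z̄) = -8.3061
Denominator Σ(z_t−z̄)² = 14.8571
r_1 = -8.3061 / 14.8571 = -0.559

-0.559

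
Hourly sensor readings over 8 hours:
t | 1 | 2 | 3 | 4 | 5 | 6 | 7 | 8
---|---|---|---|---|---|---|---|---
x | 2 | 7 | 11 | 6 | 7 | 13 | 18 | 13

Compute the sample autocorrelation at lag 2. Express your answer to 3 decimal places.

-0.152

Mean x̄ = (2 + 7 + 11 + 6 + 7 + 13 + 18 + 13)/8 = 9.6250
Numerator Σ_{t=1}^{6}(x_t−x̄)(x_{t+2}−x̄) = -27.4063
Denominator Σ(x_t−x̄)² = 179.8750
r_2 = -27.4063 / 179.8750 = -0.152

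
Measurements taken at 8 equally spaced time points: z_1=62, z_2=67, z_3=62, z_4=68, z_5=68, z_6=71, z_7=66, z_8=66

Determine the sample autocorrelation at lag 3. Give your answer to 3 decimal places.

Mean z̄ = (62 + 67 + 62 + 68 + 68 + 71 + 66 + 66)/8 = 66.2500
Deviations from mean: -4.2500, 0.7500, -4.2500, 1.7500, 1.7500, 4.7500, -0.2500, -0.2500
Σ(z_t−z̄)(z_{t+3}−z̄) = (-7.4375) + (1.3125) + (-20.1875) + (-0.4375) + (-0.4375) = -27.1875
Denominator Σ(z_t−z̄)² = 65.5000
r_3 = -27.1875 / 65.5000 = -0.415

-0.415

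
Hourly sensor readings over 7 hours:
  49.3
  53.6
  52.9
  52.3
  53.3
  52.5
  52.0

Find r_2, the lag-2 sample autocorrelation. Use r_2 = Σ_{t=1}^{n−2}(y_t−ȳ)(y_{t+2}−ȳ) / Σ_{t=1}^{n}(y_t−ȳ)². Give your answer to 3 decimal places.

Mean ȳ = (49.3 + 53.6 + 52.9 + 52.3 + 53.3 + 52.5 + 52.0)/7 = 52.2714
Deviations from mean: -2.9714, 1.3286, 0.6286, 0.0286, 1.0286, 0.2286, -0.2714
Numerator Σ_{t=1}^{5}(y_t−ȳ)(y_{t+2}−ȳ) = -1.4559
Denominator Σ(y_t−ȳ)² = 12.1743
r_2 = -1.4559 / 12.1743 = -0.120

-0.120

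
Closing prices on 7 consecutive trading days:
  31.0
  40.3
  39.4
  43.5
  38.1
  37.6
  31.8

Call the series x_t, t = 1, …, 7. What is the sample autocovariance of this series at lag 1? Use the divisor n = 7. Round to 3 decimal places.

0.414

Mean x̄ = (31.0 + 40.3 + 39.4 + 43.5 + 38.1 + 37.6 + 31.8)/7 = 37.3857
Deviations: -6.3857, 2.9143, 2.0143, 6.1143, 0.7143, 0.2143, -5.5857
Σ_{t=1}^{6}(x_t−x̄)(x_{t+1}−x̄) = 2.8998
γ_1 = 2.8998 / 7 = 0.414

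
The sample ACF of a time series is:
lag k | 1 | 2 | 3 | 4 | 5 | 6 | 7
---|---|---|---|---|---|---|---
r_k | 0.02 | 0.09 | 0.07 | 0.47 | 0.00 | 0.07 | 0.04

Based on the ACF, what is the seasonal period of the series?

The largest autocorrelation is r_4 = 0.47; the remaining lags stay at or below 0.09.
The dominant spike at lag 4 indicates a seasonal period of 4.

4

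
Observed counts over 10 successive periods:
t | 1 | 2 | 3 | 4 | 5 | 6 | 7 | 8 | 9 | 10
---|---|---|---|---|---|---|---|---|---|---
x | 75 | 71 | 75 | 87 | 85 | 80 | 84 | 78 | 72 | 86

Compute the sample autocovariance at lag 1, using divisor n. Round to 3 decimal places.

4.391

Mean x̄ = (75 + 71 + 75 + 87 + 85 + 80 + 84 + 78 + 72 + 86)/10 = 79.3000
Σ_{t=1}^{9}(x_t−x̄)(x_{t+1}−x̄) = 43.9100
γ_1 = 43.9100 / 10 = 4.391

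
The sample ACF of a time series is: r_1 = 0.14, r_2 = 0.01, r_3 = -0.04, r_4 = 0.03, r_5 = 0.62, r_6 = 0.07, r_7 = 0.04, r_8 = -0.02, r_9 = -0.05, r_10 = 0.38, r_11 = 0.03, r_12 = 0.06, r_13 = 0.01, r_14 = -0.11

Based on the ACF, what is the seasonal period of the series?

5

The largest autocorrelation is r_5 = 0.62, with a weaker echo at lag 10 (0.38); the remaining lags stay at or below 0.14.
The dominant spike at lag 5 indicates a seasonal period of 5.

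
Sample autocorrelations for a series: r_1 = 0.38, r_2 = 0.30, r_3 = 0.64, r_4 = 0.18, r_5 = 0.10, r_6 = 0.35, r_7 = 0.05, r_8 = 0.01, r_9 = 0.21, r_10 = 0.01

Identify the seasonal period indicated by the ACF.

3

The largest autocorrelation is r_3 = 0.64; the remaining lags stay at or below 0.38. The elevated value at lag 1 (0.38), dropping to 0.30 at lag 2, reflects decaying short-term dependence rather than seasonality.
The dominant spike at lag 3 indicates a seasonal period of 3.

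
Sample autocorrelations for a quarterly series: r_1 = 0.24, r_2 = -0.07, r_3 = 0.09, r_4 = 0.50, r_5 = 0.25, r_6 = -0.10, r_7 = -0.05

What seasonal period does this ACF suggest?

The largest autocorrelation is r_4 = 0.50; the remaining lags stay at or below 0.25.
The dominant spike at lag 4 indicates a seasonal period of 4.

4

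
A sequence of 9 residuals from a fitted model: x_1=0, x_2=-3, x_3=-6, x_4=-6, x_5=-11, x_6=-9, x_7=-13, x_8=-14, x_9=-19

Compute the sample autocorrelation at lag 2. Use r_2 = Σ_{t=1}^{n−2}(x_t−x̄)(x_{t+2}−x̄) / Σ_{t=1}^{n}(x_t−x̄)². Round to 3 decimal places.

Mean x̄ = (0 − 3 − 6 − 6 − 11 − 9 − 13 − 14 − 19)/9 = -9.0000
Numerator Σ_{t=1}^{7}(x_t−x̄)(x_{t+2}−x̄) = 87.0000
Denominator Σ(x_t−x̄)² = 280.0000
r_2 = 87.0000 / 280.0000 = 0.311

0.311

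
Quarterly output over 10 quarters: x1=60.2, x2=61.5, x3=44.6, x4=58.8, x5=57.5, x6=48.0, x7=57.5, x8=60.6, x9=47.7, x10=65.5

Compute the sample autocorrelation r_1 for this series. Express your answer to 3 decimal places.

Mean x̄ = (60.2 + 61.5 + 44.6 + 58.8 + 57.5 + 48.0 + 57.5 + 60.6 + 47.7 + 65.5)/10 = 56.1900
Numerator Σ_{t=1}^{9}(x_t−x̄)(x_{t+1}−x̄) = -199.2441
Denominator Σ(x_t−x̄)² = 434.1290
r_1 = -199.2441 / 434.1290 = -0.459

-0.459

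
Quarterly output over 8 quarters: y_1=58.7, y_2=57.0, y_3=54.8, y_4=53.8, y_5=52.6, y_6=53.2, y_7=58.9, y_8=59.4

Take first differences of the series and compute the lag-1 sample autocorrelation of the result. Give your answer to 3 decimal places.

0.289

First differences Δy: -1.7, -2.2, -1.0, -1.2, 0.6, 5.7, 0.5
Mean of differences = 0.1000
Numerator Σ(Δy_t−Δȳ)(Δy_{t+1}−Δȳ) = 12.4900
Denominator Σ(Δy_t−Δȳ)² = 43.2000
r_1(Δy) = 12.4900 / 43.2000 = 0.289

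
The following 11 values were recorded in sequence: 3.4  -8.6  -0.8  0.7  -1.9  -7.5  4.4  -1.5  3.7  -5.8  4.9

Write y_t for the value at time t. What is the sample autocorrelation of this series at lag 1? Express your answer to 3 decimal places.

-0.516

Mean ȳ = (3.4 − 8.6 − 0.8 + 0.7 − 1.9 − 7.5 + 4.4 − 1.5 + 3.7 − 5.8 + 4.9)/11 = -0.8182
Numerator Σ_{t=1}^{10}(y_t−ȳ)(y_{t+1}−ȳ) = -119.8540
Denominator Σ(y_t−ȳ)² = 232.0964
r_1 = -119.8540 / 232.0964 = -0.516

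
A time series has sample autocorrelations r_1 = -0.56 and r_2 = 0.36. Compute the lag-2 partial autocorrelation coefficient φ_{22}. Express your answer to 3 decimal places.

0.068

φ_{22} = (r_2 − r_1²) / (1 − r_1²)
r_1² = (-0.56)² = 0.3136
Numerator = 0.36 − 0.3136 = 0.0464; denominator = 1 − 0.3136 = 0.6864
φ_{22} = 0.0464 / 0.6864 = 0.068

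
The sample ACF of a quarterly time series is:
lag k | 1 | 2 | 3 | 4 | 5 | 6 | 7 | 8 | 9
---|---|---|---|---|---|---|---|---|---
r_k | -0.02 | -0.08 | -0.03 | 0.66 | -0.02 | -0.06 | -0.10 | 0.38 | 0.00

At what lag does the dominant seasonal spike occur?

4

The largest autocorrelation is r_4 = 0.66, with a weaker echo at lag 8 (0.38); the remaining lags stay at or below 0.00.
The dominant spike at lag 4 indicates a seasonal period of 4.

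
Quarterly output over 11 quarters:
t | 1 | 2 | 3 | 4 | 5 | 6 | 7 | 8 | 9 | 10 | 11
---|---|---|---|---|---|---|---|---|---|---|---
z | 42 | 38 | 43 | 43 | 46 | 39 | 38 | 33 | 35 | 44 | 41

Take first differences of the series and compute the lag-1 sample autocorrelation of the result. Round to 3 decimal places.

First differences Δz: -4, 5, 0, 3, -7, -1, -5, 2, 9, -3
Mean of differences = -0.1000
Numerator Σ(Δz_t−Δz̄)(Δz_{t+1}−Δz̄) = -47.4100
Denominator Σ(Δz_t−Δz̄)² = 218.9000
r_1(Δz) = -47.4100 / 218.9000 = -0.217

-0.217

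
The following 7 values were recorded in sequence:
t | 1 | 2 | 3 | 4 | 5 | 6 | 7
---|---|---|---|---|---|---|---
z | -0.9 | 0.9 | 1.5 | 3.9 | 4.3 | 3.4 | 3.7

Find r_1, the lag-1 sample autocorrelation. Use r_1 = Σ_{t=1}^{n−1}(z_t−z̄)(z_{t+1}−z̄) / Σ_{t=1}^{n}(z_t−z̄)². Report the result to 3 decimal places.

Mean z̄ = (-0.9 + 0.9 + 1.5 + 3.9 + 4.3 + 3.4 + 3.7)/7 = 2.4000
Σ(z_t−z̄)(z_{t+1}−z̄) = (4.9500) + (1.3500) + (-1.3500) + (2.8500) + (1.9000) + (1.3000) = 11.0000
Denominator Σ(z_t−z̄)² = 22.5000
r_1 = 11.0000 / 22.5000 = 0.489

0.489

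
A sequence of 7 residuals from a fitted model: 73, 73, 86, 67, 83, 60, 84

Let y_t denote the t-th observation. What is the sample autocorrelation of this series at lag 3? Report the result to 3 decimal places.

-0.419

Mean ȳ = (73 + 73 + 86 + 67 + 83 + 60 + 84)/7 = 75.1429
Σ(y_t−ȳ)(y_{t+3}−ȳ) = (17.4490) + (-16.8367) + (-164.4082) + (-72.1224) = -235.9184
Denominator Σ(y_t−ȳ)² = 562.8571
r_3 = -235.9184 / 562.8571 = -0.419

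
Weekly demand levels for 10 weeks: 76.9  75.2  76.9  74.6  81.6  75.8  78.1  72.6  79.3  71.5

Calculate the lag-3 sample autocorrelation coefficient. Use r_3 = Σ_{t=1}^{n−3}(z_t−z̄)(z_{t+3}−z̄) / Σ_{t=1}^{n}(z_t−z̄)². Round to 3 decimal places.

-0.484

Mean z̄ = (76.9 + 75.2 + 76.9 + 74.6 + 81.6 + 75.8 + 78.1 + 72.6 + 79.3 + 71.5)/10 = 76.2500
Σ(z_t−z̄)(z_{t+3}−z̄) = (-1.0725) + (-5.6175) + (-0.2925) + (-3.0525) + (-19.5275) + (-1.3725) + (-8.7875) = -39.7225
Denominator Σ(z_t−z̄)² = 82.1050
r_3 = -39.7225 / 82.1050 = -0.484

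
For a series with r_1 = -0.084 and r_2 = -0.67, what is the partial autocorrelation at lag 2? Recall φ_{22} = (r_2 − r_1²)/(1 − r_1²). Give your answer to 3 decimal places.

φ_{22} = (r_2 − r_1²) / (1 − r_1²)
r_1² = (-0.084)² = 0.007056
Numerator = -0.67 − 0.0071 = -0.6771; denominator = 1 − 0.0071 = 0.9929
φ_{22} = -0.6771 / 0.9929 = -0.682

-0.682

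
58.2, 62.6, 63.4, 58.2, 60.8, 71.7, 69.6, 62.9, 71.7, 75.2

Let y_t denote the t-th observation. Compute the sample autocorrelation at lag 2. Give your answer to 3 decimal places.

-0.103

Mean ȳ = (58.2 + 62.6 + 63.4 + 58.2 + 60.8 + 71.7 + 69.6 + 62.9 + 71.7 + 75.2)/10 = 65.4300
Numerator Σ_{t=1}^{8}(y_t−ȳ)(y_{t+2}−ȳ) = -34.5378
Denominator Σ(y_t−ȳ)² = 335.9810
r_2 = -34.5378 / 335.9810 = -0.103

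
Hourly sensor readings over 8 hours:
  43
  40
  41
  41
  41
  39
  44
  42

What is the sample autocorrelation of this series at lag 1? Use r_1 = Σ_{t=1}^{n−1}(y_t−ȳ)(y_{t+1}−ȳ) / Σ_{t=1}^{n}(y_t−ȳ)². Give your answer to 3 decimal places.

-0.288

Mean ȳ = (43 + 40 + 41 + 41 + 41 + 39 + 44 + 42)/8 = 41.3750
Deviations from mean: 1.6250, -1.3750, -0.3750, -0.3750, -0.3750, -2.3750, 2.6250, 0.6250
Numerator Σ_{t=1}^{7}(y_t−ȳ)(y_{t+1}−ȳ) = -5.1406
Denominator Σ(y_t−ȳ)² = 17.8750
r_1 = -5.1406 / 17.8750 = -0.288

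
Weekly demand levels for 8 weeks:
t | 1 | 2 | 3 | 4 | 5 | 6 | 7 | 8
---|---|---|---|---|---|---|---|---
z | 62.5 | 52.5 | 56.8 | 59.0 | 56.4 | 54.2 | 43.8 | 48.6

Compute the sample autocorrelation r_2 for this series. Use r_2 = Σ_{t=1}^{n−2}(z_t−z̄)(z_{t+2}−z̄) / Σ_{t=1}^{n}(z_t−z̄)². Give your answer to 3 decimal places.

-0.016

Mean z̄ = (62.5 + 52.5 + 56.8 + 59.0 + 56.4 + 54.2 + 43.8 + 48.6)/8 = 54.2250
Σ(z_t−z̄)(z_{t+2}−z̄) = (21.3081) + (-8.2369) + (5.6006) + (-0.1194) + (-22.6744) + (0.1406) = -3.9813
Denominator Σ(z_t−z̄)² = 245.9350
r_2 = -3.9813 / 245.9350 = -0.016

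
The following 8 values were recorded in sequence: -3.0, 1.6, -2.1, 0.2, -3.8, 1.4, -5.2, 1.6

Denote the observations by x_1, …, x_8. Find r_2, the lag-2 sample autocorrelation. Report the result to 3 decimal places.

Mean x̄ = (-3.0 + 1.6 − 2.1 + 0.2 − 3.8 + 1.4 − 5.2 + 1.6)/8 = -1.1625
Numerator Σ_{t=1}^{6}(x_t−x̄)(x_{t+2}−x̄) = 29.1784
Denominator Σ(x_t−x̄)² = 51.1988
r_2 = 29.1784 / 51.1988 = 0.570

0.570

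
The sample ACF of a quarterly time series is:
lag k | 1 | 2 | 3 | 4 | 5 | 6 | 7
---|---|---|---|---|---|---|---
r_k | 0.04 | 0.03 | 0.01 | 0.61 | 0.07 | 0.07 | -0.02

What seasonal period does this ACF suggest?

4

The largest autocorrelation is r_4 = 0.61; the remaining lags stay at or below 0.07.
The dominant spike at lag 4 indicates a seasonal period of 4.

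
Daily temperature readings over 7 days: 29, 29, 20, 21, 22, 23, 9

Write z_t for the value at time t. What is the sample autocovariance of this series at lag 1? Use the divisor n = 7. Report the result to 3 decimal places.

Mean z̄ = (29 + 29 + 20 + 21 + 22 + 23 + 9)/7 = 21.8571
Σ_{t=1}^{6}(z_t−z̄)(z_{t+1}−z̄) = 24.6939
γ_1 = 24.6939 / 7 = 3.528

3.528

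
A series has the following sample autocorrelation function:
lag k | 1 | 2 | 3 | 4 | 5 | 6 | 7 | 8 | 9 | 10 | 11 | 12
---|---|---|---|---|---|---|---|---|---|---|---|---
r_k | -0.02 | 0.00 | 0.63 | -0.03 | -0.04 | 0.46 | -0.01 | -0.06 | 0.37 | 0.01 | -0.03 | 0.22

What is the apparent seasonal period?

The largest autocorrelation is r_3 = 0.63, with weaker echoes at lags 6 (0.46), 9 (0.37) and 12 (0.22); the remaining lags stay at or below 0.01.
The dominant spike at lag 3 indicates a seasonal period of 3.

3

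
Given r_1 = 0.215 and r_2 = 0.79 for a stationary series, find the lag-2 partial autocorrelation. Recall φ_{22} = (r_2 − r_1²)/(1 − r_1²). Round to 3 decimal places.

0.780

φ_{22} = (r_2 − r_1²) / (1 − r_1²)
r_1² = (0.215)² = 0.046225
Numerator = 0.79 − 0.0462 = 0.7438; denominator = 1 − 0.0462 = 0.9538
φ_{22} = 0.7438 / 0.9538 = 0.780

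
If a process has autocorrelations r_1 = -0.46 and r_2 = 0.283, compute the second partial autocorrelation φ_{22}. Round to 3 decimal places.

0.091

φ_{22} = (r_2 − r_1²) / (1 − r_1²)
r_1² = (-0.46)² = 0.2116
Numerator = 0.283 − 0.2116 = 0.0714; denominator = 1 − 0.2116 = 0.7884
φ_{22} = 0.0714 / 0.7884 = 0.091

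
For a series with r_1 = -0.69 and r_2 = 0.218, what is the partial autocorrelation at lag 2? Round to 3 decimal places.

-0.493

φ_{22} = (r_2 − r_1²) / (1 − r_1²)
r_1² = (-0.69)² = 0.4761
Numerator = 0.218 − 0.4761 = -0.2581; denominator = 1 − 0.4761 = 0.5239
φ_{22} = -0.2581 / 0.5239 = -0.493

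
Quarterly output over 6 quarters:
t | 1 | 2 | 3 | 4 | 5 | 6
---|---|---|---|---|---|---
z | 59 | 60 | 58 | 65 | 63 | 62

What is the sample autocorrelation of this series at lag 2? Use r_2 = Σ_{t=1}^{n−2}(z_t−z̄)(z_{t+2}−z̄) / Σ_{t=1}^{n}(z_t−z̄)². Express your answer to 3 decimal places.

-0.006

Mean z̄ = (59 + 60 + 58 + 65 + 63 + 62)/6 = 61.1667
Numerator Σ_{t=1}^{4}(z_t−z̄)(z_{t+2}−z̄) = -0.2222
Denominator Σ(z_t−z̄)² = 34.8333
r_2 = -0.2222 / 34.8333 = -0.006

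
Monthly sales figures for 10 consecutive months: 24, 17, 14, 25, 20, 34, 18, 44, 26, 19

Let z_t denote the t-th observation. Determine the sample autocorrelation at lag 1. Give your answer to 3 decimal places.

Mean z̄ = (24 + 17 + 14 + 25 + 20 + 34 + 18 + 44 + 26 + 19)/10 = 24.1000
Numerator Σ_{t=1}^{9}(z_t−z̄)(z_{t+1}−z̄) = -134.6100
Denominator Σ(z_t−z̄)² = 730.9000
r_1 = -134.6100 / 730.9000 = -0.184

-0.184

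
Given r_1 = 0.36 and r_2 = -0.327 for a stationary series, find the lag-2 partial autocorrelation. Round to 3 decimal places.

φ_{22} = (r_2 − r_1²) / (1 − r_1²)
r_1² = (0.36)² = 0.1296
Numerator = -0.327 − 0.1296 = -0.4566; denominator = 1 − 0.1296 = 0.8704
φ_{22} = -0.4566 / 0.8704 = -0.525

-0.525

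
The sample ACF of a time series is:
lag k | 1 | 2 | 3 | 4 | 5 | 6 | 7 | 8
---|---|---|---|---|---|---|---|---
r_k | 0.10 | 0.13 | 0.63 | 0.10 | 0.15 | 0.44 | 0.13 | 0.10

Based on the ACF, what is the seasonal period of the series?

The largest autocorrelation is r_3 = 0.63, with a weaker echo at lag 6 (0.44); the remaining lags stay at or below 0.15.
The dominant spike at lag 3 indicates a seasonal period of 3.

3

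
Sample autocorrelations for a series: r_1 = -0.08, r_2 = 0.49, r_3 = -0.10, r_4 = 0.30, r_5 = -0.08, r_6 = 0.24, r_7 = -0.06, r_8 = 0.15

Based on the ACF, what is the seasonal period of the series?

2

The largest autocorrelation is r_2 = 0.49, with weaker echoes at lags 4 (0.30), 6 (0.24) and 8 (0.15); the remaining lags stay at or below -0.06.
The dominant spike at lag 2 indicates a seasonal period of 2.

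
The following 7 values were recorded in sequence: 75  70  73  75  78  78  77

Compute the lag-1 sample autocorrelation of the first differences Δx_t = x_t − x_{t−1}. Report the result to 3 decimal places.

First differences Δx: -5, 3, 2, 3, 0, -1
Mean of differences = 0.3333
Numerator Σ(Δx_t−Δx̄)(Δx_{t+1}−Δx̄) = -5.7778
Denominator Σ(Δx_t−Δx̄)² = 47.3333
r_1(Δx) = -5.7778 / 47.3333 = -0.122

-0.122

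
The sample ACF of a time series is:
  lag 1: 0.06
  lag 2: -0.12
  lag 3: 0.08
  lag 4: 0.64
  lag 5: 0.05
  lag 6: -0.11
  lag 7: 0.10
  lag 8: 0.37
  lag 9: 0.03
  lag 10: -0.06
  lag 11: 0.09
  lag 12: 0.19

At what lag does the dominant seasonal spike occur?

4

The largest autocorrelation is r_4 = 0.64, with weaker echoes at lags 8 (0.37) and 12 (0.19); the remaining lags stay at or below 0.10.
The dominant spike at lag 4 indicates a seasonal period of 4.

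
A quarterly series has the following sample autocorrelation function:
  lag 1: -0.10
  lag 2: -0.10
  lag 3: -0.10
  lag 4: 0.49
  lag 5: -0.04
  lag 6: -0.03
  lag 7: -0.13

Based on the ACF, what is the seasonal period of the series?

The largest autocorrelation is r_4 = 0.49; the remaining lags stay at or below -0.03.
The dominant spike at lag 4 indicates a seasonal period of 4.

4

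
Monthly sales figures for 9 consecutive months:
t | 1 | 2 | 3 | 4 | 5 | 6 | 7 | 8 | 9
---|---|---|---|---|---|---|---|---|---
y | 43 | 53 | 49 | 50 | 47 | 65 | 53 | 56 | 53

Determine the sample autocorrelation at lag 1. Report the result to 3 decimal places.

Mean ȳ = (43 + 53 + 49 + 50 + 47 + 65 + 53 + 56 + 53)/9 = 52.1111
Numerator Σ_{t=1}^{8}(y_t−ȳ)(y_{t+1}−ȳ) = -41.0123
Denominator Σ(y_t−ȳ)² = 306.8889
r_1 = -41.0123 / 306.8889 = -0.134

-0.134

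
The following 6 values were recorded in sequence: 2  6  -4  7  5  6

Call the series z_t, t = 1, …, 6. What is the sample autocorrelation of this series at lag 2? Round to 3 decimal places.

0.212

Mean z̄ = (2 + 6 − 4 + 7 + 5 + 6)/6 = 3.6667
Deviations from mean: -1.6667, 2.3333, -7.6667, 3.3333, 1.3333, 2.3333
Σ(z_t−z̄)(z_{t+2}−z̄) = (12.7778) + (7.7778) + (-10.2222) + (7.7778) = 18.1111
Denominator Σ(z_t−z̄)² = 85.3333
r_2 = 18.1111 / 85.3333 = 0.212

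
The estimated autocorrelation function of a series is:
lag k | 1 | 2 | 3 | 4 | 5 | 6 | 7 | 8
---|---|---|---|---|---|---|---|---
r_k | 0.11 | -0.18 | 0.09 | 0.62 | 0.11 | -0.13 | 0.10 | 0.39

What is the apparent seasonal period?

The largest autocorrelation is r_4 = 0.62, with a weaker echo at lag 8 (0.39); the remaining lags stay at or below 0.11.
The dominant spike at lag 4 indicates a seasonal period of 4.

4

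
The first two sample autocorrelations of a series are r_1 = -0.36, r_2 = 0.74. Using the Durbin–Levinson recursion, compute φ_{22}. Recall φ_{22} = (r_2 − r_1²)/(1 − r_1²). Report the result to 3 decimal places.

0.701

φ_{22} = (r_2 − r_1²) / (1 − r_1²)
r_1² = (-0.36)² = 0.1296
Numerator = 0.74 − 0.1296 = 0.6104; denominator = 1 − 0.1296 = 0.8704
φ_{22} = 0.6104 / 0.8704 = 0.701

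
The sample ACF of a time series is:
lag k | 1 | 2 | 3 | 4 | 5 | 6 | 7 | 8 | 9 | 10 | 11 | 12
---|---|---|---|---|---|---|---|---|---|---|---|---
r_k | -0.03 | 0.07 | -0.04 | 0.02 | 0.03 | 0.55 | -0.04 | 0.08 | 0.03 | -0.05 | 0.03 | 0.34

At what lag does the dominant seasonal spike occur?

6

The largest autocorrelation is r_6 = 0.55, with a weaker echo at lag 12 (0.34); the remaining lags stay at or below 0.08.
The dominant spike at lag 6 indicates a seasonal period of 6.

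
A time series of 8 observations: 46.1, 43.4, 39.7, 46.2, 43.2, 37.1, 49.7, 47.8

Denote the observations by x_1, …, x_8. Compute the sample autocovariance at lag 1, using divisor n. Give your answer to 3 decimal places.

Mean x̄ = (46.1 + 43.4 + 39.7 + 46.2 + 43.2 + 37.1 + 49.7 + 47.8)/8 = 44.1500
Deviations: 1.9500, -0.7500, -4.4500, 2.0500, -0.9500, -7.0500, 5.5500, 3.6500
Σ_{t=1}^{7}(x_t−x̄)(x_{t+1}−x̄) = -21.3675
γ_1 = -21.3675 / 8 = -2.671

-2.671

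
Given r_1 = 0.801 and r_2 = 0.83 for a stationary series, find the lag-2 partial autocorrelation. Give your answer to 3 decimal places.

φ_{22} = (r_2 − r_1²) / (1 − r_1²)
r_1² = (0.801)² = 0.641601
Numerator = 0.83 − 0.6416 = 0.1884; denominator = 1 − 0.6416 = 0.3584
φ_{22} = 0.1884 / 0.3584 = 0.526

0.526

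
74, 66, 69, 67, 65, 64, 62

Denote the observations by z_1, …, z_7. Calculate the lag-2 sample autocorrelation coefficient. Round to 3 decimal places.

Mean z̄ = (74 + 66 + 69 + 67 + 65 + 64 + 62)/7 = 66.7143
Deviations from mean: 7.2857, -0.7143, 2.2857, 0.2857, -1.7143, -2.7143, -4.7143
Numerator Σ_{t=1}^{5}(z_t−z̄)(z_{t+2}−z̄) = 19.8367
Denominator Σ(z_t−z̄)² = 91.4286
r_2 = 19.8367 / 91.4286 = 0.217

0.217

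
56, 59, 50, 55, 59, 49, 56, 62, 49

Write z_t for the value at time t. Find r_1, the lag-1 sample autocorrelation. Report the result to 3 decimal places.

-0.450

Mean z̄ = (56 + 59 + 50 + 55 + 59 + 49 + 56 + 62 + 49)/9 = 55.0000
Numerator Σ_{t=1}^{8}(z_t−z̄)(z_{t+1}−z̄) = -81.0000
Denominator Σ(z_t−z̄)² = 180.0000
r_1 = -81.0000 / 180.0000 = -0.450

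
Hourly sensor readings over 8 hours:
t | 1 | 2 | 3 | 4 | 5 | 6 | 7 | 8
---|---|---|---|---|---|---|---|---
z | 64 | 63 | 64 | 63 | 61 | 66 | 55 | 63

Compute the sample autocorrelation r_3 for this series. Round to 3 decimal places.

0.008

Mean z̄ = (64 + 63 + 64 + 63 + 61 + 66 + 55 + 63)/8 = 62.3750
Σ(z_t−z̄)(z_{t+3}−z̄) = (1.0156) + (-0.8594) + (5.8906) + (-4.6094) + (-0.8594) = 0.5781
Denominator Σ(z_t−z̄)² = 75.8750
r_3 = 0.5781 / 75.8750 = 0.008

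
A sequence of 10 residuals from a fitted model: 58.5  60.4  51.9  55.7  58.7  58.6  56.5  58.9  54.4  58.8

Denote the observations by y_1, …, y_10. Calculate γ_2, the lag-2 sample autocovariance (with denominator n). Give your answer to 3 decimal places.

-1.562

Mean ȳ = (58.5 + 60.4 + 51.9 + 55.7 + 58.7 + 58.6 + 56.5 + 58.9 + 54.4 + 58.8)/10 = 57.2400
Σ_{t=1}^{8}(y_t−ȳ)(y_{t+2}−ȳ) = -15.6172
γ_2 = -15.6172 / 10 = -1.562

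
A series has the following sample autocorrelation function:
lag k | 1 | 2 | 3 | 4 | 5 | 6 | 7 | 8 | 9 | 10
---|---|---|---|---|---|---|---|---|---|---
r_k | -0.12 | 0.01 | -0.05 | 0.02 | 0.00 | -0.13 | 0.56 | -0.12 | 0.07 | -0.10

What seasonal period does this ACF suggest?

7

The largest autocorrelation is r_7 = 0.56; the remaining lags stay at or below 0.07.
The dominant spike at lag 7 indicates a seasonal period of 7.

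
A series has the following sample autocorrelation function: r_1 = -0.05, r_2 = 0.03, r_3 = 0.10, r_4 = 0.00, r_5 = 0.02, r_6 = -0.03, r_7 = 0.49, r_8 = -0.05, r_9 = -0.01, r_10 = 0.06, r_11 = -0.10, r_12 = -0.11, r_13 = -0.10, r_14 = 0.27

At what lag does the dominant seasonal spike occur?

The largest autocorrelation is r_7 = 0.49, with a weaker echo at lag 14 (0.27); the remaining lags stay at or below 0.10.
The dominant spike at lag 7 indicates a seasonal period of 7.

7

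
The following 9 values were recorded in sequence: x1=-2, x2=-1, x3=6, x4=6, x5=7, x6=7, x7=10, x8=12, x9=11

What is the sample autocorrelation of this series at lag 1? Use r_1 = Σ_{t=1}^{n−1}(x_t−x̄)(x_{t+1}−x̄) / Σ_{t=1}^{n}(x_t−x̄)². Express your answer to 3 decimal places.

0.594

Mean x̄ = (-2 − 1 + 6 + 6 + 7 + 7 + 10 + 12 + 11)/9 = 6.2222
Numerator Σ_{t=1}^{8}(x_t−x̄)(x_{t+1}−x̄) = 113.8395
Denominator Σ(x_t−x̄)² = 191.5556
r_1 = 113.8395 / 191.5556 = 0.594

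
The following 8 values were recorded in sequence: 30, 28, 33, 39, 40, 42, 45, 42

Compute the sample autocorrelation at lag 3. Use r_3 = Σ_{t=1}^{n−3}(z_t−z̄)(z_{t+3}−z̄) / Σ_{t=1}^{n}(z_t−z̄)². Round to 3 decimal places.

Mean z̄ = (30 + 28 + 33 + 39 + 40 + 42 + 45 + 42)/8 = 37.3750
Deviations from mean: -7.3750, -9.3750, -4.3750, 1.6250, 2.6250, 4.6250, 7.6250, 4.6250
Numerator Σ_{t=1}^{5}(z_t−z̄)(z_{t+3}−z̄) = -32.2969
Denominator Σ(z_t−z̄)² = 271.8750
r_3 = -32.2969 / 271.8750 = -0.119

-0.119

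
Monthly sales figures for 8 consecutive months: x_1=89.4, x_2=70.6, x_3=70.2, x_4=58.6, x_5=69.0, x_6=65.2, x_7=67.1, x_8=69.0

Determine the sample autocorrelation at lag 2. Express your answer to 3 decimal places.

0.106

Mean x̄ = (89.4 + 70.6 + 70.2 + 58.6 + 69.0 + 65.2 + 67.1 + 69.0)/8 = 69.8875
Deviations from mean: 19.5125, 0.7125, 0.3125, -11.2875, -0.8875, -4.6875, -2.7875, -0.8875
Σ(x_t−x̄)(x_{t+2}−x̄) = (6.0977) + (-8.0423) + (-0.2773) + (52.9102) + (2.4739) + (4.1602) = 57.3222
Denominator Σ(x_t−x̄)² = 540.0688
r_2 = 57.3222 / 540.0688 = 0.106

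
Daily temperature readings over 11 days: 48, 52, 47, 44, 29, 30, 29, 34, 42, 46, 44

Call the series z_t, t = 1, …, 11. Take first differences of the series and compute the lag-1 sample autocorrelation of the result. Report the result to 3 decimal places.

First differences Δz: 4, -5, -3, -15, 1, -1, 5, 8, 4, -2
Mean of differences = -0.4000
Numerator Σ(Δz_t−Δz̄)(Δz_{t+1}−Δz̄) = 80.4400
Denominator Σ(Δz_t−Δz̄)² = 384.4000
r_1(Δz) = 80.4400 / 384.4000 = 0.209

0.209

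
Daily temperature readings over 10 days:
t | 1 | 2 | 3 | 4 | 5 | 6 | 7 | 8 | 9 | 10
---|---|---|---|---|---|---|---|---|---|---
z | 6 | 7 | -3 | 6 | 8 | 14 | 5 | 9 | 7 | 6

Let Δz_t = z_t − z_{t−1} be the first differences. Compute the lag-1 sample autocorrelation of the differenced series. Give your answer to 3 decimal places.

First differences Δz: 1, -10, 9, 2, 6, -9, 4, -2, -1
Mean of differences = 0.0000
Numerator Σ(Δz_t−Δz̄)(Δz_{t+1}−Δz̄) = -166.0000
Denominator Σ(Δz_t−Δz̄)² = 324.0000
r_1(Δz) = -166.0000 / 324.0000 = -0.512

-0.512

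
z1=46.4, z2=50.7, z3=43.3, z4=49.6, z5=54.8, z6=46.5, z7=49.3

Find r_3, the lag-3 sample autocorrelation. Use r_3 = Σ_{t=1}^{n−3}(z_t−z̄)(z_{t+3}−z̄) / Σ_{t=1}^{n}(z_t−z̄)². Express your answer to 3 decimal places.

0.277

Mean z̄ = (46.4 + 50.7 + 43.3 + 49.6 + 54.8 + 46.5 + 49.3)/7 = 48.6571
Deviations from mean: -2.2571, 2.0429, -5.3571, 0.9429, 6.1429, -2.1571, 0.6429
Σ(z_t−z̄)(z_{t+3}−z̄) = (-2.1282) + (12.5490) + (11.5561) + (0.6061) = 22.5831
Denominator Σ(z_t−z̄)² = 81.6571
r_3 = 22.5831 / 81.6571 = 0.277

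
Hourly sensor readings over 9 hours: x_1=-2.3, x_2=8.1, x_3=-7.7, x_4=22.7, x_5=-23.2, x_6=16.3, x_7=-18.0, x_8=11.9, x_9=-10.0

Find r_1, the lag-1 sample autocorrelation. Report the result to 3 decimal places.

-0.886

Mean x̄ = (-2.3 + 8.1 − 7.7 + 22.7 − 23.2 + 16.3 − 18.0 + 11.9 − 10.0)/9 = -0.2444
Numerator Σ_{t=1}^{8}(x_t−x̄)(x_{t+1}−x̄) = -1784.7809
Denominator Σ(x_t−x̄)² = 2014.4822
r_1 = -1784.7809 / 2014.4822 = -0.886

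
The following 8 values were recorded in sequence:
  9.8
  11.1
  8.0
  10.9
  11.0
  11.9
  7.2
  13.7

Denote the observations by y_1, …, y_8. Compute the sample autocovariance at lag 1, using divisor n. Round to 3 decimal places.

Mean ȳ = (9.8 + 11.1 + 8.0 + 10.9 + 11.0 + 11.9 + 7.2 + 13.7)/8 = 10.4500
Deviations: -0.6500, 0.6500, -2.4500, 0.4500, 0.5500, 1.4500, -3.2500, 3.2500
Σ_{t=1}^{7}(y_t−ȳ)(y_{t+1}−ȳ) = -17.3475
γ_1 = -17.3475 / 8 = -2.168

-2.168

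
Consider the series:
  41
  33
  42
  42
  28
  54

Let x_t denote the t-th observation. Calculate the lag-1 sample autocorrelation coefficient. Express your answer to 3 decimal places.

Mean x̄ = (41 + 33 + 42 + 42 + 28 + 54)/6 = 40.0000
Deviations from mean: 1.0000, -7.0000, 2.0000, 2.0000, -12.0000, 14.0000
Σ(x_t−x̄)(x_{t+1}−x̄) = (-7.0000) + (-14.0000) + (4.0000) + (-24.0000) + (-168.0000) = -209.0000
Denominator Σ(x_t−x̄)² = 398.0000
r_1 = -209.0000 / 398.0000 = -0.525

-0.525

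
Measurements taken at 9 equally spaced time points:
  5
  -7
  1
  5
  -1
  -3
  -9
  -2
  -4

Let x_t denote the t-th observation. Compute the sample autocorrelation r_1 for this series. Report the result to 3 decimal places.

-0.083

Mean x̄ = (5 − 7 + 1 + 5 − 1 − 3 − 9 − 2 − 4)/9 = -1.6667
Numerator Σ_{t=1}^{8}(x_t−x̄)(x_{t+1}−x̄) = -15.4444
Denominator Σ(x_t−x̄)² = 186.0000
r_1 = -15.4444 / 186.0000 = -0.083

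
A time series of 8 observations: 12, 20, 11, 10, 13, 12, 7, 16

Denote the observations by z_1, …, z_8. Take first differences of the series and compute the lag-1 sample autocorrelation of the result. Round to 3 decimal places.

First differences Δz: 8, -9, -1, 3, -1, -5, 9
Mean of differences = 0.5714
Numerator Σ(Δz_t−Δz̄)(Δz_{t+1}−Δz̄) = -101.8980
Denominator Σ(Δz_t−Δz̄)² = 259.7143
r_1(Δz) = -101.8980 / 259.7143 = -0.392

-0.392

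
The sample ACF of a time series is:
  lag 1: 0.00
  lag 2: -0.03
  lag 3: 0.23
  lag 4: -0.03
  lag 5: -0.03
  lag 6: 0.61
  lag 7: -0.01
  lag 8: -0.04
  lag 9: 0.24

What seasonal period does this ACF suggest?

6

The largest autocorrelation is r_6 = 0.61; the remaining lags stay at or below 0.24.
The dominant spike at lag 6 indicates a seasonal period of 6.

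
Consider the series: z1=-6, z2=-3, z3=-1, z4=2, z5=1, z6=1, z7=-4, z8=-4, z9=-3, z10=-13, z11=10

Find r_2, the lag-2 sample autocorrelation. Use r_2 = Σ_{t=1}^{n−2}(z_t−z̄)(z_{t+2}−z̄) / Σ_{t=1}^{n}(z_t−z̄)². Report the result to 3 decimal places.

Mean z̄ = (-6 − 3 − 1 + 2 + 1 + 1 − 4 − 4 − 3 − 13 + 10)/11 = -1.8182
Numerator Σ_{t=1}^{9}(z_t−z̄)(z_{t+2}−z̄) = 5.8430
Denominator Σ(z_t−z̄)² = 325.6364
r_2 = 5.8430 / 325.6364 = 0.018

0.018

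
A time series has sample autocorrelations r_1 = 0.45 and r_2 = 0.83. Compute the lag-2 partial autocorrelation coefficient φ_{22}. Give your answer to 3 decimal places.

φ_{22} = (r_2 − r_1²) / (1 − r_1²)
r_1² = (0.45)² = 0.2025
Numerator = 0.83 − 0.2025 = 0.6275; denominator = 1 − 0.2025 = 0.7975
φ_{22} = 0.6275 / 0.7975 = 0.787

0.787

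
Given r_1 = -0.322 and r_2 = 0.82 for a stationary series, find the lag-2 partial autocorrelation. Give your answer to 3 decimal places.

0.799

φ_{22} = (r_2 − r_1²) / (1 − r_1²)
r_1² = (-0.322)² = 0.103684
Numerator = 0.82 − 0.1037 = 0.7163; denominator = 1 − 0.1037 = 0.8963
φ_{22} = 0.7163 / 0.8963 = 0.799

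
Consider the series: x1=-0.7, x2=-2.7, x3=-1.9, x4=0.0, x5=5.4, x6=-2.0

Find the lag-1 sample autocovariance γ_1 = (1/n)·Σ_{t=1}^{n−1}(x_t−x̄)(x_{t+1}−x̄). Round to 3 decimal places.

Mean x̄ = (-0.7 − 2.7 − 1.9 + 0.0 + 5.4 − 2.0)/6 = -0.3167
Σ_{t=1}^{5}(x_t−x̄)(x_{t+1}−x̄) = -3.6269
γ_1 = -3.6269 / 6 = -0.604

-0.604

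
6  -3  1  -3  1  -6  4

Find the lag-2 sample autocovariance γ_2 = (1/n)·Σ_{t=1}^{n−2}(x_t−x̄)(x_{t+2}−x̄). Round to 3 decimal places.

5.429

Mean x̄ = (6 − 3 + 1 − 3 + 1 − 6 + 4)/7 = 0.0000
Deviations: 6.0000, -3.0000, 1.0000, -3.0000, 1.0000, -6.0000, 4.0000
Σ_{t=1}^{5}(x_t−x̄)(x_{t+2}−x̄) = 38.0000
γ_2 = 38.0000 / 7 = 5.429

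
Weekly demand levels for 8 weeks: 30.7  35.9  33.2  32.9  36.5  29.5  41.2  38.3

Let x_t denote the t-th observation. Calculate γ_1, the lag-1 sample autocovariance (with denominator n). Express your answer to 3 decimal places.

-3.373

Mean x̄ = (30.7 + 35.9 + 33.2 + 32.9 + 36.5 + 29.5 + 41.2 + 38.3)/8 = 34.7750
Σ_{t=1}^{7}(x_t−x̄)(x_{t+1}−x̄) = -26.9806
γ_1 = -26.9806 / 8 = -3.373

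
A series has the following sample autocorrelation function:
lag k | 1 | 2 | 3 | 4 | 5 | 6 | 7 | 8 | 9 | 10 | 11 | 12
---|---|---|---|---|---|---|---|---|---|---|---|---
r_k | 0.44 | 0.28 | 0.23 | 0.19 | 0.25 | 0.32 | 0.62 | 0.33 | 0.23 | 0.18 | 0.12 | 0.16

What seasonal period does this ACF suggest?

7

The largest autocorrelation is r_7 = 0.62; the remaining lags stay at or below 0.44. The elevated value at lag 1 (0.44), dropping to 0.28 at lag 2, reflects decaying short-term dependence rather than seasonality.
The dominant spike at lag 7 indicates a seasonal period of 7.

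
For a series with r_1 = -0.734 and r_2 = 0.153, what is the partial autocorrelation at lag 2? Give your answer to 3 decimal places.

-0.836

φ_{22} = (r_2 − r_1²) / (1 − r_1²)
r_1² = (-0.734)² = 0.538756
Numerator = 0.153 − 0.5388 = -0.3858; denominator = 1 − 0.5388 = 0.4612
φ_{22} = -0.3858 / 0.4612 = -0.836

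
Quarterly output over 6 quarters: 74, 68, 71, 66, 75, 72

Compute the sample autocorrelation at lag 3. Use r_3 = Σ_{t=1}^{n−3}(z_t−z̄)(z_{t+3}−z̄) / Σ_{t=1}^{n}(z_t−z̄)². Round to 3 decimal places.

Mean z̄ = (74 + 68 + 71 + 66 + 75 + 72)/6 = 71.0000
Deviations from mean: 3.0000, -3.0000, 0.0000, -5.0000, 4.0000, 1.0000
Σ(z_t−z̄)(z_{t+3}−z̄) = (-15.0000) + (-12.0000) + (0.0000) = -27.0000
Denominator Σ(z_t−z̄)² = 60.0000
r_3 = -27.0000 / 60.0000 = -0.450

-0.450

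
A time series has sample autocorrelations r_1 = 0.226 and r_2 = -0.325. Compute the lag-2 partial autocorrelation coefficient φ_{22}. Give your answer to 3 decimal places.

-0.396

φ_{22} = (r_2 − r_1²) / (1 − r_1²)
r_1² = (0.226)² = 0.051076
Numerator = -0.325 − 0.0511 = -0.3761; denominator = 1 − 0.0511 = 0.9489
φ_{22} = -0.3761 / 0.9489 = -0.396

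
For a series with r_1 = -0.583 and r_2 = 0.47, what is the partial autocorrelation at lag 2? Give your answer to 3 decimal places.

0.197

φ_{22} = (r_2 − r_1²) / (1 − r_1²)
r_1² = (-0.583)² = 0.339889
Numerator = 0.47 − 0.3399 = 0.1301; denominator = 1 − 0.3399 = 0.6601
φ_{22} = 0.1301 / 0.6601 = 0.197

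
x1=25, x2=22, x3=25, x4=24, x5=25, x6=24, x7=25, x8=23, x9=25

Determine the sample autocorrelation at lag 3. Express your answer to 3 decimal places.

Mean x̄ = (25 + 22 + 25 + 24 + 25 + 24 + 25 + 23 + 25)/9 = 24.2222
Numerator Σ_{t=1}^{6}(x_t−x̄)(x_{t+3}−x̄) = -3.3704
Denominator Σ(x_t−x̄)² = 9.5556
r_3 = -3.3704 / 9.5556 = -0.353

-0.353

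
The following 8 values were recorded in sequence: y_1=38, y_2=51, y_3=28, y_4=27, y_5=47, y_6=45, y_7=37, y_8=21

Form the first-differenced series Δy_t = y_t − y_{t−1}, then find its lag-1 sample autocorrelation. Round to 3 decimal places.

-0.168

First differences Δy: 13, -23, -1, 20, -2, -8, -16
Mean of differences = -2.4286
Numerator Σ(Δy_t−Δȳ)(Δy_{t+1}−Δȳ) = -231.8980
Denominator Σ(Δy_t−Δȳ)² = 1381.7143
r_1(Δy) = -231.8980 / 1381.7143 = -0.168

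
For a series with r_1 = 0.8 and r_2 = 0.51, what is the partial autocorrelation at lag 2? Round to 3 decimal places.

-0.361

φ_{22} = (r_2 − r_1²) / (1 − r_1²)
r_1² = (0.8)² = 0.64
Numerator = 0.51 − 0.6400 = -0.1300; denominator = 1 − 0.6400 = 0.3600
φ_{22} = -0.1300 / 0.3600 = -0.361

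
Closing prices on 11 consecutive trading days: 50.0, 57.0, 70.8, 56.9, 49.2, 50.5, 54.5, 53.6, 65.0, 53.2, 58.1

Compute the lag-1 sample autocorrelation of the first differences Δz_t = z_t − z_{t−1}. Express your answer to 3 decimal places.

First differences Δz: 7.0, 13.8, -13.9, -7.7, 1.3, 4.0, -0.9, 11.4, -11.8, 4.9
Mean of differences = 0.8100
Numerator Σ(Δz_t−Δz̄)(Δz_{t+1}−Δz̄) = -196.7781
Denominator Σ(Δz_t−Δz̄)² = 797.0890
r_1(Δz) = -196.7781 / 797.0890 = -0.247

-0.247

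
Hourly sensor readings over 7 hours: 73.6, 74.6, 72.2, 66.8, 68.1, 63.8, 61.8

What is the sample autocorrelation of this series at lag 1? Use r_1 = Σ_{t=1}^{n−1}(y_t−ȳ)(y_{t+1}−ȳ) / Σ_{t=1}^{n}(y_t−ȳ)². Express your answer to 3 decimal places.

Mean ȳ = (73.6 + 74.6 + 72.2 + 66.8 + 68.1 + 63.8 + 61.8)/7 = 68.7000
Deviations from mean: 4.9000, 5.9000, 3.5000, -1.9000, -0.6000, -4.9000, -6.9000
Numerator Σ_{t=1}^{6}(y_t−ȳ)(y_{t+1}−ȳ) = 80.8000
Denominator Σ(y_t−ȳ)² = 146.6600
r_1 = 80.8000 / 146.6600 = 0.551

0.551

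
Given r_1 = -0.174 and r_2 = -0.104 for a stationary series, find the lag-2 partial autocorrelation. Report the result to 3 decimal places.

-0.138

φ_{22} = (r_2 − r_1²) / (1 − r_1²)
r_1² = (-0.174)² = 0.030276
Numerator = -0.104 − 0.0303 = -0.1343; denominator = 1 − 0.0303 = 0.9697
φ_{22} = -0.1343 / 0.9697 = -0.138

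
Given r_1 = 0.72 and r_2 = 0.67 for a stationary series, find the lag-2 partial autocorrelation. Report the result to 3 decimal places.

φ_{22} = (r_2 − r_1²) / (1 − r_1²)
r_1² = (0.72)² = 0.5184
Numerator = 0.67 − 0.5184 = 0.1516; denominator = 1 − 0.5184 = 0.4816
φ_{22} = 0.1516 / 0.4816 = 0.315

0.315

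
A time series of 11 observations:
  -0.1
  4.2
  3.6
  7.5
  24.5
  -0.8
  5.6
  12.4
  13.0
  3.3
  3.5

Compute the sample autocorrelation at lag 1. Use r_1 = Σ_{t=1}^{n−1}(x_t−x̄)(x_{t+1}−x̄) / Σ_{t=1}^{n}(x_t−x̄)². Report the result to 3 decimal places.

-0.138

Mean x̄ = (-0.1 + 4.2 + 3.6 + 7.5 + 24.5 − 0.8 + 5.6 + 12.4 + 13.0 + 3.3 + 3.5)/11 = 6.9727
Numerator Σ_{t=1}^{10}(x_t−x̄)(x_{t+1}−x̄) = -73.2598
Denominator Σ(x_t−x̄)² = 530.2018
r_1 = -73.2598 / 530.2018 = -0.138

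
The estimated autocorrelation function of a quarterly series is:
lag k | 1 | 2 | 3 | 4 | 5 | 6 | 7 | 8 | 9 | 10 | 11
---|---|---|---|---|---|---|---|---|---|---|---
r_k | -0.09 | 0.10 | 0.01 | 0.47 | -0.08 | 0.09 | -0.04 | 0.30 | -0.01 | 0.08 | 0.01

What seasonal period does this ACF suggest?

4

The largest autocorrelation is r_4 = 0.47, with a weaker echo at lag 8 (0.30); the remaining lags stay at or below 0.10.
The dominant spike at lag 4 indicates a seasonal period of 4.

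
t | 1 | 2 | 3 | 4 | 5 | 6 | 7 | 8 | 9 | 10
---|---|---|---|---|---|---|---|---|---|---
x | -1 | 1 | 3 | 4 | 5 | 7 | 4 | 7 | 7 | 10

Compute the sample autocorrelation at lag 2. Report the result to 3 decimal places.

Mean x̄ = (-1 + 1 + 3 + 4 + 5 + 7 + 4 + 7 + 7 + 10)/10 = 4.7000
Numerator Σ_{t=1}^{8}(x_t−x̄)(x_{t+2}−x̄) = 25.8200
Denominator Σ(x_t−x̄)² = 94.1000
r_2 = 25.8200 / 94.1000 = 0.274

0.274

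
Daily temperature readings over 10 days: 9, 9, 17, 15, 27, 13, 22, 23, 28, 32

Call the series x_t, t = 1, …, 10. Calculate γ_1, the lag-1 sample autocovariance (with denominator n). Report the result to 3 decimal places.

Mean x̄ = (9 + 9 + 17 + 15 + 27 + 13 + 22 + 23 + 28 + 32)/10 = 19.5000
Σ_{t=1}^{9}(x_t−x̄)(x_{t+1}−x̄) = 193.7500
γ_1 = 193.7500 / 10 = 19.375

19.375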